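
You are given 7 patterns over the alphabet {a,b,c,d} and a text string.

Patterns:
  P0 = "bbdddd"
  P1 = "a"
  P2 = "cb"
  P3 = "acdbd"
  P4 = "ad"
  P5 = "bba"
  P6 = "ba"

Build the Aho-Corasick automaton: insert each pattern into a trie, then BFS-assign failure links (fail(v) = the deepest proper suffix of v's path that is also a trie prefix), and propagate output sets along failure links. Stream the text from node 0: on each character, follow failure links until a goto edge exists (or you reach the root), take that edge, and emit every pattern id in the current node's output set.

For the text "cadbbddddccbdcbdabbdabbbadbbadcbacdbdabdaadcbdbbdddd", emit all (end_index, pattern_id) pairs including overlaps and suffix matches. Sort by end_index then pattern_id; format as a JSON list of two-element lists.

Construct AC machine:
Trie (insert patterns):
  n0 'ε': a→7 b→1 c→8
  n1 'b': a→16 b→2
  n2 'bb': a→15 d→3
  n3 'bbd': d→4
  n4 'bbdd': d→5
  n5 'bbddd': d→6
  n6 'bbdddd': ·  [P0 ends]
  n7 'a': c→10 d→14  [P1 ends]
  n8 'c': b→9
  n9 'cb': ·  [P2 ends]
  n10 'ac': d→11
  n11 'acd': b→12
  n12 'acdb': d→13
  n13 'acdbd': ·  [P3 ends]
  n14 'ad': ·  [P4 ends]
  n15 'bba': ·  [P5 ends]
  n16 'ba': ·  [P6 ends]

BFS fail/out derivation:
  n1('b'): parent n0 fail=0; on 'b' 0 → fail=0;  out ∅∪∅=∅
  n7('a'): parent n0 fail=0; on 'a' 0 → fail=0;  out {1}∪∅={1}
  n8('c'): parent n0 fail=0; on 'c' 0 → fail=0;  out ∅∪∅=∅
  n2('bb'): parent n1 fail=0; on 'b' 0 → fail=1;  out ∅∪∅=∅
  n9('cb'): parent n8 fail=0; on 'b' 0 → fail=1;  out {2}∪∅={2}
  n10('ac'): parent n7 fail=0; on 'c' 0 → fail=8;  out ∅∪∅=∅
  n14('ad'): parent n7 fail=0; on 'd' 0 → fail=0;  out {4}∪∅={4}
  n16('ba'): parent n1 fail=0; on 'a' 0 → fail=7;  out {6}∪{1}={1,6}
  n3('bbd'): parent n2 fail=1; on 'd' 1→0 → fail=0;  out ∅∪∅=∅
  n11('acd'): parent n10 fail=8; on 'd' 8→0 → fail=0;  out ∅∪∅=∅
  n15('bba'): parent n2 fail=1; on 'a' 1 → fail=16;  out {5}∪{1,6}={1,5,6}
  n4('bbdd'): parent n3 fail=0; on 'd' 0 → fail=0;  out ∅∪∅=∅
  n12('acdb'): parent n11 fail=0; on 'b' 0 → fail=1;  out ∅∪∅=∅
  n5('bbddd'): parent n4 fail=0; on 'd' 0 → fail=0;  out ∅∪∅=∅
  n13('acdbd'): parent n12 fail=1; on 'd' 1→0 → fail=0;  out {3}∪∅={3}
  n6('bbdddd'): parent n5 fail=0; on 'd' 0 → fail=0;  out {0}∪∅={0}

Text stream:
i=0 'c': node 0→8
i=1 'a': node 8→7 (via fail)  ** P1@[1:1]
i=2 'd': node 7→14  ** P4@[1:2]
i=3 'b': node 14→1 (via fail)
i=4 'b': node 1→2
i=5 'd': node 2→3
i=6 'd': node 3→4
i=7 'd': node 4→5
i=8 'd': node 5→6  ** P0@[3:8]
i=9 'c': node 6→8 (via fail)
i=10 'c': node 8→8 (via fail)
i=11 'b': node 8→9  ** P2@[10:11]
i=12 'd': node 9→0 (via fail)
i=13 'c': node 0→8
i=14 'b': node 8→9  ** P2@[13:14]
i=15 'd': node 9→0 (via fail)
i=16 'a': node 0→7  ** P1@[16:16]
i=17 'b': node 7→1 (via fail)
i=18 'b': node 1→2
i=19 'd': node 2→3
i=20 'a': node 3→7 (via fail)  ** P1@[20:20]
i=21 'b': node 7→1 (via fail)
i=22 'b': node 1→2
i=23 'b': node 2→2 (via fail)
i=24 'a': node 2→15  ** P1@[24:24],P5@[22:24],P6@[23:24]
i=25 'd': node 15→14 (via fail)  ** P4@[24:25]
i=26 'b': node 14→1 (via fail)
i=27 'b': node 1→2
i=28 'a': node 2→15  ** P1@[28:28],P5@[26:28],P6@[27:28]
i=29 'd': node 15→14 (via fail)  ** P4@[28:29]
i=30 'c': node 14→8 (via fail)
i=31 'b': node 8→9  ** P2@[30:31]
i=32 'a': node 9→16 (via fail)  ** P1@[32:32],P6@[31:32]
i=33 'c': node 16→10 (via fail)
i=34 'd': node 10→11
i=35 'b': node 11→12
i=36 'd': node 12→13  ** P3@[32:36]
i=37 'a': node 13→7 (via fail)  ** P1@[37:37]
i=38 'b': node 7→1 (via fail)
i=39 'd': node 1→0 (via fail)
i=40 'a': node 0→7  ** P1@[40:40]
i=41 'a': node 7→7 (via fail)  ** P1@[41:41]
i=42 'd': node 7→14  ** P4@[41:42]
i=43 'c': node 14→8 (via fail)
i=44 'b': node 8→9  ** P2@[43:44]
i=45 'd': node 9→0 (via fail)
i=46 'b': node 0→1
i=47 'b': node 1→2
i=48 'd': node 2→3
i=49 'd': node 3→4
i=50 'd': node 4→5
i=51 'd': node 5→6  ** P0@[46:51]

Result: [[1,1],[2,4],[8,0],[11,2],[14,2],[16,1],[20,1],[24,1],[24,5],[24,6],[25,4],[28,1],[28,5],[28,6],[29,4],[31,2],[32,1],[32,6],[36,3],[37,1],[40,1],[41,1],[42,4],[44,2],[51,0]]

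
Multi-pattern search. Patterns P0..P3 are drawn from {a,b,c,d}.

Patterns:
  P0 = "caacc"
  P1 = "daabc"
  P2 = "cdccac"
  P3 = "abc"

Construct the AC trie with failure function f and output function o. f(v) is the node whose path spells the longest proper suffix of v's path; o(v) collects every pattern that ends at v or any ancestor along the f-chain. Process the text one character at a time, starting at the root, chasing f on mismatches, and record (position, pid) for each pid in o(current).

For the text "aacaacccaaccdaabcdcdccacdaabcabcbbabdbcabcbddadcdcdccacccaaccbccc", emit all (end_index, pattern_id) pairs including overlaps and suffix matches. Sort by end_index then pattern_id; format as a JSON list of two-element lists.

Build automaton:
Trie (insert patterns):
  n0 'ε': a→16 c→1 d→6
  n1 'c': a→2 d→11
  n2 'ca': a→3
  n3 'caa': c→4
  n4 'caac': c→5
  n5 'caacc': ·  [P0 ends]
  n6 'd': a→7
  n7 'da': a→8
  n8 'daa': b→9
  n9 'daab': c→10
  n10 'daabc': ·  [P1 ends]
  n11 'cd': c→12
  n12 'cdc': c→13
  n13 'cdcc': a→14
  n14 'cdcca': c→15
  n15 'cdccac': ·  [P2 ends]
  n16 'a': b→17
  n17 'ab': c→18
  n18 'abc': ·  [P3 ends]

Failure links (BFS by depth):
  fail(1) 'c': from fail(0)=0 chase 'c': 0 ⇒ 0;  out=∅∪out(0)=∅
  fail(6) 'd': from fail(0)=0 chase 'd': 0 ⇒ 0;  out=∅∪out(0)=∅
  fail(16) 'a': from fail(0)=0 chase 'a': 0 ⇒ 0;  out=∅∪out(0)=∅
  fail(2) 'ca': from fail(1)=0 chase 'a': 0 ⇒ 16;  out=∅∪out(16)=∅
  fail(7) 'da': from fail(6)=0 chase 'a': 0 ⇒ 16;  out=∅∪out(16)=∅
  fail(11) 'cd': from fail(1)=0 chase 'd': 0 ⇒ 6;  out=∅∪out(6)=∅
  fail(17) 'ab': from fail(16)=0 chase 'b': 0 ⇒ 0;  out=∅∪out(0)=∅
  fail(3) 'caa': from fail(2)=16 chase 'a': 16→0 ⇒ 16;  out=∅∪out(16)=∅
  fail(8) 'daa': from fail(7)=16 chase 'a': 16→0 ⇒ 16;  out=∅∪out(16)=∅
  fail(12) 'cdc': from fail(11)=6 chase 'c': 6→0 ⇒ 1;  out=∅∪out(1)=∅
  fail(18) 'abc': from fail(17)=0 chase 'c': 0 ⇒ 1;  out={3}∪out(1)={3}
  fail(4) 'caac': from fail(3)=16 chase 'c': 16→0 ⇒ 1;  out=∅∪out(1)=∅
  fail(9) 'daab': from fail(8)=16 chase 'b': 16 ⇒ 17;  out=∅∪out(17)=∅
  fail(13) 'cdcc': from fail(12)=1 chase 'c': 1→0 ⇒ 1;  out=∅∪out(1)=∅
  fail(5) 'caacc': from fail(4)=1 chase 'c': 1→0 ⇒ 1;  out={0}∪out(1)={0}
  fail(10) 'daabc': from fail(9)=17 chase 'c': 17 ⇒ 18;  out={1}∪out(18)={1,3}
  fail(14) 'cdcca': from fail(13)=1 chase 'a': 1 ⇒ 2;  out=∅∪out(2)=∅
  fail(15) 'cdccac': from fail(14)=2 chase 'c': 2→16→0 ⇒ 1;  out={2}∪out(1)={2}

Run:
i=0 'a': node 0→16
i=1 'a': node 16→16 ·f
i=2 'c': node 16→1 ·f
i=3 'a': node 1→2
i=4 'a': node 2→3
i=5 'c': node 3→4
i=6 'c': node 4→5  emit P0@[2:6]
i=7 'c': node 5→1 ·f
i=8 'a': node 1→2
i=9 'a': node 2→3
i=10 'c': node 3→4
i=11 'c': node 4→5  emit P0@[7:11]
i=12 'd': node 5→11 ·f
i=13 'a': node 11→7 ·f
i=14 'a': node 7→8
i=15 'b': node 8→9
i=16 'c': node 9→10  emit P1@[12:16],P3@[14:16]
i=17 'd': node 10→11 ·f
i=18 'c': node 11→12
i=19 'd': node 12→11 ·f
i=20 'c': node 11→12
i=21 'c': node 12→13
i=22 'a': node 13→14
i=23 'c': node 14→15  emit P2@[18:23]
i=24 'd': node 15→11 ·f
i=25 'a': node 11→7 ·f
i=26 'a': node 7→8
i=27 'b': node 8→9
i=28 'c': node 9→10  emit P1@[24:28],P3@[26:28]
i=29 'a': node 10→2 ·f
i=30 'b': node 2→17 ·f
i=31 'c': node 17→18  emit P3@[29:31]
i=32 'b': node 18→0 ·f
i=33 'b': node 0→0
i=34 'a': node 0→16
i=35 'b': node 16→17
i=36 'd': node 17→6 ·f
i=37 'b': node 6→0 ·f
i=38 'c': node 0→1
i=39 'a': node 1→2
i=40 'b': node 2→17 ·f
i=41 'c': node 17→18  emit P3@[39:41]
i=42 'b': node 18→0 ·f
i=43 'd': node 0→6
i=44 'd': node 6→6 ·f
i=45 'a': node 6→7
i=46 'd': node 7→6 ·f
i=47 'c': node 6→1 ·f
i=48 'd': node 1→11
i=49 'c': node 11→12
i=50 'd': node 12→11 ·f
i=51 'c': node 11→12
i=52 'c': node 12→13
i=53 'a': node 13→14
i=54 'c': node 14→15  emit P2@[49:54]
i=55 'c': node 15→1 ·f
i=56 'c': node 1→1 ·f
i=57 'a': node 1→2
i=58 'a': node 2→3
i=59 'c': node 3→4
i=60 'c': node 4→5  emit P0@[56:60]
i=61 'b': node 5→0 ·f
i=62 'c': node 0→1
i=63 'c': node 1→1 ·f
i=64 'c': node 1→1 ·f

Result: [[6,0],[11,0],[16,1],[16,3],[23,2],[28,1],[28,3],[31,3],[41,3],[54,2],[60,0]]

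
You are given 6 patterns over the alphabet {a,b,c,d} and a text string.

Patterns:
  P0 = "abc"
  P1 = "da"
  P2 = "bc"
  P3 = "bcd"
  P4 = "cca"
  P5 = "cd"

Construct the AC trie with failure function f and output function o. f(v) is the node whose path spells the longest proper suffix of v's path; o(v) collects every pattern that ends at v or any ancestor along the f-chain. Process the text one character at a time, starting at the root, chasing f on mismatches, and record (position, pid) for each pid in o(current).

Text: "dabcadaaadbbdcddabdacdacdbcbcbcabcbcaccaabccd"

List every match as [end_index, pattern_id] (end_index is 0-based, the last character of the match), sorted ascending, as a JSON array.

Build:
Trie nodes:
  n0 'ε': a→1 b→6 c→9 d→4
  n1 'a': b→2
  n2 'ab': c→3
  n3 'abc': ·  [P0 ends]
  n4 'd': a→5
  n5 'da': ·  [P1 ends]
  n6 'b': c→7
  n7 'bc': d→8  [P2 ends]
  n8 'bcd': ·  [P3 ends]
  n9 'c': c→10 d→12
  n10 'cc': a→11
  n11 'cca': ·  [P4 ends]
  n12 'cd': ·  [P5 ends]

BFS fail/out derivation:
  fail(1) 'a': from fail(0)=0 chase 'a': 0 ⇒ 0;  out=∅∪out(0)=∅
  fail(4) 'd': from fail(0)=0 chase 'd': 0 ⇒ 0;  out=∅∪out(0)=∅
  fail(6) 'b': from fail(0)=0 chase 'b': 0 ⇒ 0;  out=∅∪out(0)=∅
  fail(9) 'c': from fail(0)=0 chase 'c': 0 ⇒ 0;  out=∅∪out(0)=∅
  fail(2) 'ab': from fail(1)=0 chase 'b': 0 ⇒ 6;  out=∅∪out(6)=∅
  fail(5) 'da': from fail(4)=0 chase 'a': 0 ⇒ 1;  out={1}∪out(1)={1}
  fail(7) 'bc': from fail(6)=0 chase 'c': 0 ⇒ 9;  out={2}∪out(9)={2}
  fail(10) 'cc': from fail(9)=0 chase 'c': 0 ⇒ 9;  out=∅∪out(9)=∅
  fail(12) 'cd': from fail(9)=0 chase 'd': 0 ⇒ 4;  out={5}∪out(4)={5}
  fail(3) 'abc': from fail(2)=6 chase 'c': 6 ⇒ 7;  out={0}∪out(7)={0,2}
  fail(8) 'bcd': from fail(7)=9 chase 'd': 9 ⇒ 12;  out={3}∪out(12)={3,5}
  fail(11) 'cca': from fail(10)=9 chase 'a': 9→0 ⇒ 1;  out={4}∪out(1)={4}

Scan:
[0] read 'd'  n0⇒n4
[1] read 'a'  n4⇒n5  emit P1@[0:1]
[2] read 'b'  n5⇒n2 (via fail)
[3] read 'c'  n2⇒n3  emit P0@[1:3],P2@[2:3]
[4] read 'a'  n3⇒n1 (via fail)
[5] read 'd'  n1⇒n4 (via fail)
[6] read 'a'  n4⇒n5  emit P1@[5:6]
[7] read 'a'  n5⇒n1 (via fail)
[8] read 'a'  n1⇒n1 (via fail)
[9] read 'd'  n1⇒n4 (via fail)
[10] read 'b'  n4⇒n6 (via fail)
[11] read 'b'  n6⇒n6 (via fail)
[12] read 'd'  n6⇒n4 (via fail)
[13] read 'c'  n4⇒n9 (via fail)
[14] read 'd'  n9⇒n12  emit P5@[13:14]
[15] read 'd'  n12⇒n4 (via fail)
[16] read 'a'  n4⇒n5  emit P1@[15:16]
[17] read 'b'  n5⇒n2 (via fail)
[18] read 'd'  n2⇒n4 (via fail)
[19] read 'a'  n4⇒n5  emit P1@[18:19]
[20] read 'c'  n5⇒n9 (via fail)
[21] read 'd'  n9⇒n12  emit P5@[20:21]
[22] read 'a'  n12⇒n5 (via fail)  emit P1@[21:22]
[23] read 'c'  n5⇒n9 (via fail)
[24] read 'd'  n9⇒n12  emit P5@[23:24]
[25] read 'b'  n12⇒n6 (via fail)
[26] read 'c'  n6⇒n7  emit P2@[25:26]
[27] read 'b'  n7⇒n6 (via fail)
[28] read 'c'  n6⇒n7  emit P2@[27:28]
[29] read 'b'  n7⇒n6 (via fail)
[30] read 'c'  n6⇒n7  emit P2@[29:30]
[31] read 'a'  n7⇒n1 (via fail)
[32] read 'b'  n1⇒n2
[33] read 'c'  n2⇒n3  emit P0@[31:33],P2@[32:33]
[34] read 'b'  n3⇒n6 (via fail)
[35] read 'c'  n6⇒n7  emit P2@[34:35]
[36] read 'a'  n7⇒n1 (via fail)
[37] read 'c'  n1⇒n9 (via fail)
[38] read 'c'  n9⇒n10
[39] read 'a'  n10⇒n11  emit P4@[37:39]
[40] read 'a'  n11⇒n1 (via fail)
[41] read 'b'  n1⇒n2
[42] read 'c'  n2⇒n3  emit P0@[40:42],P2@[41:42]
[43] read 'c'  n3⇒n10 (via fail)
[44] read 'd'  n10⇒n12 (via fail)  emit P5@[43:44]

All matches (sorted): [[1,1],[3,0],[3,2],[6,1],[14,5],[16,1],[19,1],[21,5],[22,1],[24,5],[26,2],[28,2],[30,2],[33,0],[33,2],[35,2],[39,4],[42,0],[42,2],[44,5]]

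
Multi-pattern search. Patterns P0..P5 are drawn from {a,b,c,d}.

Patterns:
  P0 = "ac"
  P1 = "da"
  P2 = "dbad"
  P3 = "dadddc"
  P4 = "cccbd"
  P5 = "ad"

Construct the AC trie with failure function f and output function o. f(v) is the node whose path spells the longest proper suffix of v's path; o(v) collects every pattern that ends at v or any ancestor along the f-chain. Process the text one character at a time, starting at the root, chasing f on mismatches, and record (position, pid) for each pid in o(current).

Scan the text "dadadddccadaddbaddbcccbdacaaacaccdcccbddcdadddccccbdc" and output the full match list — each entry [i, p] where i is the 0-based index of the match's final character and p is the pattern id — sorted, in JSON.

Build automaton:
Trie (insert patterns):
  0='ε' goto a→1 c→12 d→3
  1='a' goto c→2 d→17
  2='ac' goto ·  ←P0
  3='d' goto a→4 b→5
  4='da' goto d→8  ←P1
  5='db' goto a→6
  6='dba' goto d→7
  7='dbad' goto ·  ←P2
  8='dad' goto d→9
  9='dadd' goto d→10
  10='daddd' goto c→11
  11='dadddc' goto ·  ←P3
  12='c' goto c→13
  13='cc' goto c→14
  14='ccc' goto b→15
  15='cccb' goto d→16
  16='cccbd' goto ·  ←P4
  17='ad' goto ·  ←P5

Failure links (BFS by depth):
  fail(1) 'a': from fail(0)=0 chase 'a': 0 ⇒ 0;  out=∅∪out(0)=∅
  fail(3) 'd': from fail(0)=0 chase 'd': 0 ⇒ 0;  out=∅∪out(0)=∅
  fail(12) 'c': from fail(0)=0 chase 'c': 0 ⇒ 0;  out=∅∪out(0)=∅
  fail(2) 'ac': from fail(1)=0 chase 'c': 0 ⇒ 12;  out={0}∪out(12)={0}
  fail(4) 'da': from fail(3)=0 chase 'a': 0 ⇒ 1;  out={1}∪out(1)={1}
  fail(5) 'db': from fail(3)=0 chase 'b': 0 ⇒ 0;  out=∅∪out(0)=∅
  fail(13) 'cc': from fail(12)=0 chase 'c': 0 ⇒ 12;  out=∅∪out(12)=∅
  fail(17) 'ad': from fail(1)=0 chase 'd': 0 ⇒ 3;  out={5}∪out(3)={5}
  fail(6) 'dba': from fail(5)=0 chase 'a': 0 ⇒ 1;  out=∅∪out(1)=∅
  fail(8) 'dad': from fail(4)=1 chase 'd': 1 ⇒ 17;  out=∅∪out(17)={5}
  fail(14) 'ccc': from fail(13)=12 chase 'c': 12 ⇒ 13;  out=∅∪out(13)=∅
  fail(7) 'dbad': from fail(6)=1 chase 'd': 1 ⇒ 17;  out={2}∪out(17)={2,5}
  fail(9) 'dadd': from fail(8)=17 chase 'd': 17→3→0 ⇒ 3;  out=∅∪out(3)=∅
  fail(15) 'cccb': from fail(14)=13 chase 'b': 13→12→0 ⇒ 0;  out=∅∪out(0)=∅
  fail(10) 'daddd': from fail(9)=3 chase 'd': 3→0 ⇒ 3;  out=∅∪out(3)=∅
  fail(16) 'cccbd': from fail(15)=0 chase 'd': 0 ⇒ 3;  out={4}∪out(3)={4}
  fail(11) 'dadddc': from fail(10)=3 chase 'c': 3→0 ⇒ 12;  out={3}∪out(12)={3}

Scan:
[0] read 'd'  n0⇒n3
[1] read 'a'  n3⇒n4  emit P1@[0:1]
[2] read 'd'  n4⇒n8  emit P5@[1:2]
[3] read 'a'  n8⇒n4 (via fail)  emit P1@[2:3]
[4] read 'd'  n4⇒n8  emit P5@[3:4]
[5] read 'd'  n8⇒n9
[6] read 'd'  n9⇒n10
[7] read 'c'  n10⇒n11  emit P3@[2:7]
[8] read 'c'  n11⇒n13 (via fail)
[9] read 'a'  n13⇒n1 (via fail)
[10] read 'd'  n1⇒n17  emit P5@[9:10]
[11] read 'a'  n17⇒n4 (via fail)  emit P1@[10:11]
[12] read 'd'  n4⇒n8  emit P5@[11:12]
[13] read 'd'  n8⇒n9
[14] read 'b'  n9⇒n5 (via fail)
[15] read 'a'  n5⇒n6
[16] read 'd'  n6⇒n7  emit P2@[13:16],P5@[15:16]
[17] read 'd'  n7⇒n3 (via fail)
[18] read 'b'  n3⇒n5
[19] read 'c'  n5⇒n12 (via fail)
[20] read 'c'  n12⇒n13
[21] read 'c'  n13⇒n14
[22] read 'b'  n14⇒n15
[23] read 'd'  n15⇒n16  emit P4@[19:23]
[24] read 'a'  n16⇒n4 (via fail)  emit P1@[23:24]
[25] read 'c'  n4⇒n2 (via fail)  emit P0@[24:25]
[26] read 'a'  n2⇒n1 (via fail)
[27] read 'a'  n1⇒n1 (via fail)
[28] read 'a'  n1⇒n1 (via fail)
[29] read 'c'  n1⇒n2  emit P0@[28:29]
[30] read 'a'  n2⇒n1 (via fail)
[31] read 'c'  n1⇒n2  emit P0@[30:31]
[32] read 'c'  n2⇒n13 (via fail)
[33] read 'd'  n13⇒n3 (via fail)
[34] read 'c'  n3⇒n12 (via fail)
[35] read 'c'  n12⇒n13
[36] read 'c'  n13⇒n14
[37] read 'b'  n14⇒n15
[38] read 'd'  n15⇒n16  emit P4@[34:38]
[39] read 'd'  n16⇒n3 (via fail)
[40] read 'c'  n3⇒n12 (via fail)
[41] read 'd'  n12⇒n3 (via fail)
[42] read 'a'  n3⇒n4  emit P1@[41:42]
[43] read 'd'  n4⇒n8  emit P5@[42:43]
[44] read 'd'  n8⇒n9
[45] read 'd'  n9⇒n10
[46] read 'c'  n10⇒n11  emit P3@[41:46]
[47] read 'c'  n11⇒n13 (via fail)
[48] read 'c'  n13⇒n14
[49] read 'c'  n14⇒n14 (via fail)
[50] read 'b'  n14⇒n15
[51] read 'd'  n15⇒n16  emit P4@[47:51]
[52] read 'c'  n16⇒n12 (via fail)

All matches (sorted): [[1,1],[2,5],[3,1],[4,5],[7,3],[10,5],[11,1],[12,5],[16,2],[16,5],[23,4],[24,1],[25,0],[29,0],[31,0],[38,4],[42,1],[43,5],[46,3],[51,4]]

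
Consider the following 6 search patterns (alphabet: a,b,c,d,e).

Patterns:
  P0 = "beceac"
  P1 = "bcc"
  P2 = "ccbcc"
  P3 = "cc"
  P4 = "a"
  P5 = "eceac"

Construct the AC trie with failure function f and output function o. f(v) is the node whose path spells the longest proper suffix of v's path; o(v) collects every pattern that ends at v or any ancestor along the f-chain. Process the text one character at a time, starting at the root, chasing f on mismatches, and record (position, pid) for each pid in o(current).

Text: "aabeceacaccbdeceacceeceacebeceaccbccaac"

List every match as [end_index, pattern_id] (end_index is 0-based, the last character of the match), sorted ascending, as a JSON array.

Build automaton:
Trie nodes:
  n0 'ε': a→14 b→1 c→9 e→15
  n1 'b': c→7 e→2
  n2 'be': c→3
  n3 'bec': e→4
  n4 'bece': a→5
  n5 'becea': c→6
  n6 'beceac': ·  ←P0
  n7 'bc': c→8
  n8 'bcc': ·  ←P1
  n9 'c': c→10
  n10 'cc': b→11  ←P3
  n11 'ccb': c→12
  n12 'ccbc': c→13
  n13 'ccbcc': ·  ←P2
  n14 'a': ·  ←P4
  n15 'e': c→16
  n16 'ec': e→17
  n17 'ece': a→18
  n18 'ecea': c→19
  n19 'eceac': ·  ←P5

BFS fail/out derivation:
  n1('b'): parent n0 fail=0; on 'b' 0 → fail=0;  out ∅∪∅=∅
  n9('c'): parent n0 fail=0; on 'c' 0 → fail=0;  out ∅∪∅=∅
  n14('a'): parent n0 fail=0; on 'a' 0 → fail=0;  out {4}∪∅={4}
  n15('e'): parent n0 fail=0; on 'e' 0 → fail=0;  out ∅∪∅=∅
  n2('be'): parent n1 fail=0; on 'e' 0 → fail=15;  out ∅∪∅=∅
  n7('bc'): parent n1 fail=0; on 'c' 0 → fail=9;  out ∅∪∅=∅
  n10('cc'): parent n9 fail=0; on 'c' 0 → fail=9;  out {3}∪∅={3}
  n16('ec'): parent n15 fail=0; on 'c' 0 → fail=9;  out ∅∪∅=∅
  n3('bec'): parent n2 fail=15; on 'c' 15 → fail=16;  out ∅∪∅=∅
  n8('bcc'): parent n7 fail=9; on 'c' 9 → fail=10;  out {1}∪{3}={1,3}
  n11('ccb'): parent n10 fail=9; on 'b' 9→0 → fail=1;  out ∅∪∅=∅
  n17('ece'): parent n16 fail=9; on 'e' 9→0 → fail=15;  out ∅∪∅=∅
  n4('bece'): parent n3 fail=16; on 'e' 16 → fail=17;  out ∅∪∅=∅
  n12('ccbc'): parent n11 fail=1; on 'c' 1 → fail=7;  out ∅∪∅=∅
  n18('ecea'): parent n17 fail=15; on 'a' 15→0 → fail=14;  out ∅∪{4}={4}
  n5('becea'): parent n4 fail=17; on 'a' 17 → fail=18;  out ∅∪{4}={4}
  n13('ccbcc'): parent n12 fail=7; on 'c' 7 → fail=8;  out {2}∪{1,3}={1,2,3}
  n19('eceac'): parent n18 fail=14; on 'c' 14→0 → fail=9;  out {5}∪∅={5}
  n6('beceac'): parent n5 fail=18; on 'c' 18 → fail=19;  out {0}∪{5}={0,5}

Text stream:
pos 0 'a': at 14  ** P4@[0:0]
pos 1 'a': at 14 ·f  ** P4@[1:1]
pos 2 'b': at 1 ·f
pos 3 'e': at 2
pos 4 'c': at 3
pos 5 'e': at 4
pos 6 'a': at 5  ** P4@[6:6]
pos 7 'c': at 6  ** P0@[2:7],P5@[3:7]
pos 8 'a': at 14 ·f  ** P4@[8:8]
pos 9 'c': at 9 ·f
pos 10 'c': at 10  ** P3@[9:10]
pos 11 'b': at 11
pos 12 'd': at 0 ·f
pos 13 'e': at 15
pos 14 'c': at 16
pos 15 'e': at 17
pos 16 'a': at 18  ** P4@[16:16]
pos 17 'c': at 19  ** P5@[13:17]
pos 18 'c': at 10 ·f  ** P3@[17:18]
pos 19 'e': at 15 ·f
pos 20 'e': at 15 ·f
pos 21 'c': at 16
pos 22 'e': at 17
pos 23 'a': at 18  ** P4@[23:23]
pos 24 'c': at 19  ** P5@[20:24]
pos 25 'e': at 15 ·f
pos 26 'b': at 1 ·f
pos 27 'e': at 2
pos 28 'c': at 3
pos 29 'e': at 4
pos 30 'a': at 5  ** P4@[30:30]
pos 31 'c': at 6  ** P0@[26:31],P5@[27:31]
pos 32 'c': at 10 ·f  ** P3@[31:32]
pos 33 'b': at 11
pos 34 'c': at 12
pos 35 'c': at 13  ** P1@[33:35],P2@[31:35],P3@[34:35]
pos 36 'a': at 14 ·f  ** P4@[36:36]
pos 37 'a': at 14 ·f  ** P4@[37:37]
pos 38 'c': at 9 ·f

All matches (sorted): [[0,4],[1,4],[6,4],[7,0],[7,5],[8,4],[10,3],[16,4],[17,5],[18,3],[23,4],[24,5],[30,4],[31,0],[31,5],[32,3],[35,1],[35,2],[35,3],[36,4],[37,4]]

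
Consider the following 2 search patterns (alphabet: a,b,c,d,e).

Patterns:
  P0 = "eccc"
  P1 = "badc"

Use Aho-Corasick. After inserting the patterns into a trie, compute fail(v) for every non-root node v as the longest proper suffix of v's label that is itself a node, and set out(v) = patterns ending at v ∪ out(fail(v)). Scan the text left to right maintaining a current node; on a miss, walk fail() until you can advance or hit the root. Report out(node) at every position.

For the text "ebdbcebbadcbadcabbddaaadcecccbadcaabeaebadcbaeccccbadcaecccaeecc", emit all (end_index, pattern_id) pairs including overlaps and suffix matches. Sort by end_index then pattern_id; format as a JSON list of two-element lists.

Build automaton:
Trie nodes:
  n0 'ε': b→5 e→1
  n1 'e': c→2
  n2 'ec': c→3
  n3 'ecc': c→4
  n4 'eccc': ·  ←P0
  n5 'b': a→6
  n6 'ba': d→7
  n7 'bad': c→8
  n8 'badc': ·  ←P1

Failure links (BFS by depth):
  n1('e'): parent n0 fail=0; on 'e' 0 → fail=0;  out ∅∪∅=∅
  n5('b'): parent n0 fail=0; on 'b' 0 → fail=0;  out ∅∪∅=∅
  n2('ec'): parent n1 fail=0; on 'c' 0 → fail=0;  out ∅∪∅=∅
  n6('ba'): parent n5 fail=0; on 'a' 0 → fail=0;  out ∅∪∅=∅
  n3('ecc'): parent n2 fail=0; on 'c' 0 → fail=0;  out ∅∪∅=∅
  n7('bad'): parent n6 fail=0; on 'd' 0 → fail=0;  out ∅∪∅=∅
  n4('eccc'): parent n3 fail=0; on 'c' 0 → fail=0;  out {0}∪∅={0}
  n8('badc'): parent n7 fail=0; on 'c' 0 → fail=0;  out {1}∪∅={1}

Scan:
pos 0 'e': at 1
pos 1 'b': at 5 (via fail)
pos 2 'd': at 0 (via fail)
pos 3 'b': at 5
pos 4 'c': at 0 (via fail)
pos 5 'e': at 1
pos 6 'b': at 5 (via fail)
pos 7 'b': at 5 (via fail)
pos 8 'a': at 6
pos 9 'd': at 7
pos 10 'c': at 8  ** P1@[7:10]
pos 11 'b': at 5 (via fail)
pos 12 'a': at 6
pos 13 'd': at 7
pos 14 'c': at 8  ** P1@[11:14]
pos 15 'a': at 0 (via fail)
pos 16 'b': at 5
pos 17 'b': at 5 (via fail)
pos 18 'd': at 0 (via fail)
pos 19 'd': at 0
pos 20 'a': at 0
pos 21 'a': at 0
pos 22 'a': at 0
pos 23 'd': at 0
pos 24 'c': at 0
pos 25 'e': at 1
pos 26 'c': at 2
pos 27 'c': at 3
pos 28 'c': at 4  ** P0@[25:28]
pos 29 'b': at 5 (via fail)
pos 30 'a': at 6
pos 31 'd': at 7
pos 32 'c': at 8  ** P1@[29:32]
pos 33 'a': at 0 (via fail)
pos 34 'a': at 0
pos 35 'b': at 5
pos 36 'e': at 1 (via fail)
pos 37 'a': at 0 (via fail)
pos 38 'e': at 1
pos 39 'b': at 5 (via fail)
pos 40 'a': at 6
pos 41 'd': at 7
pos 42 'c': at 8  ** P1@[39:42]
pos 43 'b': at 5 (via fail)
pos 44 'a': at 6
pos 45 'e': at 1 (via fail)
pos 46 'c': at 2
pos 47 'c': at 3
pos 48 'c': at 4  ** P0@[45:48]
pos 49 'c': at 0 (via fail)
pos 50 'b': at 5
pos 51 'a': at 6
pos 52 'd': at 7
pos 53 'c': at 8  ** P1@[50:53]
pos 54 'a': at 0 (via fail)
pos 55 'e': at 1
pos 56 'c': at 2
pos 57 'c': at 3
pos 58 'c': at 4  ** P0@[55:58]
pos 59 'a': at 0 (via fail)
pos 60 'e': at 1
pos 61 'e': at 1 (via fail)
pos 62 'c': at 2
pos 63 'c': at 3

Result: [[10,1],[14,1],[28,0],[32,1],[42,1],[48,0],[53,1],[58,0]]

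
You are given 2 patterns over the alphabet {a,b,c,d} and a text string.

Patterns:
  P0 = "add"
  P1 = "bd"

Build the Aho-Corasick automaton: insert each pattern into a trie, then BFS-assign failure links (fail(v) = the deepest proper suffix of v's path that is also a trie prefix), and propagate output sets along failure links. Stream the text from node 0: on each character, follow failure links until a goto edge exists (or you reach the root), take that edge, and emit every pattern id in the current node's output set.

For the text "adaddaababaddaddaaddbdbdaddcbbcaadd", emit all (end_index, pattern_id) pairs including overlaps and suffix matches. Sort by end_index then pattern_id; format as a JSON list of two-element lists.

Build:
Trie (insert patterns):
  n0 'ε': a→1 b→4
  n1 'a': d→2
  n2 'ad': d→3
  n3 'add': ·  ←P0
  n4 'b': d→5
  n5 'bd': ·  ←P1

Failure links (BFS by depth):
  n1('a'): parent n0 fail=0; on 'a' 0 → fail=0;  out ∅∪∅=∅
  n4('b'): parent n0 fail=0; on 'b' 0 → fail=0;  out ∅∪∅=∅
  n2('ad'): parent n1 fail=0; on 'd' 0 → fail=0;  out ∅∪∅=∅
  n5('bd'): parent n4 fail=0; on 'd' 0 → fail=0;  out {1}∪∅={1}
  n3('add'): parent n2 fail=0; on 'd' 0 → fail=0;  out {0}∪∅={0}

Run:
pos 0 'a': at 1
pos 1 'd': at 2
pos 2 'a': at 1 ·f
pos 3 'd': at 2
pos 4 'd': at 3  emit P0@[2:4]
pos 5 'a': at 1 ·f
pos 6 'a': at 1 ·f
pos 7 'b': at 4 ·f
pos 8 'a': at 1 ·f
pos 9 'b': at 4 ·f
pos 10 'a': at 1 ·f
pos 11 'd': at 2
pos 12 'd': at 3  emit P0@[10:12]
pos 13 'a': at 1 ·f
pos 14 'd': at 2
pos 15 'd': at 3  emit P0@[13:15]
pos 16 'a': at 1 ·f
pos 17 'a': at 1 ·f
pos 18 'd': at 2
pos 19 'd': at 3  emit P0@[17:19]
pos 20 'b': at 4 ·f
pos 21 'd': at 5  emit P1@[20:21]
pos 22 'b': at 4 ·f
pos 23 'd': at 5  emit P1@[22:23]
pos 24 'a': at 1 ·f
pos 25 'd': at 2
pos 26 'd': at 3  emit P0@[24:26]
pos 27 'c': at 0 ·f
pos 28 'b': at 4
pos 29 'b': at 4 ·f
pos 30 'c': at 0 ·f
pos 31 'a': at 1
pos 32 'a': at 1 ·f
pos 33 'd': at 2
pos 34 'd': at 3  emit P0@[32:34]

All matches (sorted): [[4,0],[12,0],[15,0],[19,0],[21,1],[23,1],[26,0],[34,0]]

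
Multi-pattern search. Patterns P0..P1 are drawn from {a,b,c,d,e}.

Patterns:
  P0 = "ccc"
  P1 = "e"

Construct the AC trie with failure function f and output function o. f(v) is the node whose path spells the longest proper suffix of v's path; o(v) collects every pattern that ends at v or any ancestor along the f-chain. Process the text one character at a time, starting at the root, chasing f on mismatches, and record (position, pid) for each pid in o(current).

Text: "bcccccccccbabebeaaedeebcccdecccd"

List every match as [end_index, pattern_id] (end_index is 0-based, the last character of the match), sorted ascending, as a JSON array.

Construct AC machine:
Trie nodes:
  n0 'ε': c→1 e→4
  n1 'c': c→2
  n2 'cc': c→3
  n3 'ccc': ·  [P0 ends]
  n4 'e': ·  [P1 ends]

BFS fail/out derivation:
  n1('c'): parent n0 fail=0; on 'c' 0 → fail=0;  out ∅∪∅=∅
  n4('e'): parent n0 fail=0; on 'e' 0 → fail=0;  out {1}∪∅={1}
  n2('cc'): parent n1 fail=0; on 'c' 0 → fail=1;  out ∅∪∅=∅
  n3('ccc'): parent n2 fail=1; on 'c' 1 → fail=2;  out {0}∪∅={0}

Run:
pos 0 'b': at 0
pos 1 'c': at 1
pos 2 'c': at 2
pos 3 'c': at 3  emit P0@[1:3]
pos 4 'c': at 3 (via fail)  emit P0@[2:4]
pos 5 'c': at 3 (via fail)  emit P0@[3:5]
pos 6 'c': at 3 (via fail)  emit P0@[4:6]
pos 7 'c': at 3 (via fail)  emit P0@[5:7]
pos 8 'c': at 3 (via fail)  emit P0@[6:8]
pos 9 'c': at 3 (via fail)  emit P0@[7:9]
pos 10 'b': at 0 (via fail)
pos 11 'a': at 0
pos 12 'b': at 0
pos 13 'e': at 4  emit P1@[13:13]
pos 14 'b': at 0 (via fail)
pos 15 'e': at 4  emit P1@[15:15]
pos 16 'a': at 0 (via fail)
pos 17 'a': at 0
pos 18 'e': at 4  emit P1@[18:18]
pos 19 'd': at 0 (via fail)
pos 20 'e': at 4  emit P1@[20:20]
pos 21 'e': at 4 (via fail)  emit P1@[21:21]
pos 22 'b': at 0 (via fail)
pos 23 'c': at 1
pos 24 'c': at 2
pos 25 'c': at 3  emit P0@[23:25]
pos 26 'd': at 0 (via fail)
pos 27 'e': at 4  emit P1@[27:27]
pos 28 'c': at 1 (via fail)
pos 29 'c': at 2
pos 30 'c': at 3  emit P0@[28:30]
pos 31 'd': at 0 (via fail)

Matches: [[3,0],[4,0],[5,0],[6,0],[7,0],[8,0],[9,0],[13,1],[15,1],[18,1],[20,1],[21,1],[25,0],[27,1],[30,0]]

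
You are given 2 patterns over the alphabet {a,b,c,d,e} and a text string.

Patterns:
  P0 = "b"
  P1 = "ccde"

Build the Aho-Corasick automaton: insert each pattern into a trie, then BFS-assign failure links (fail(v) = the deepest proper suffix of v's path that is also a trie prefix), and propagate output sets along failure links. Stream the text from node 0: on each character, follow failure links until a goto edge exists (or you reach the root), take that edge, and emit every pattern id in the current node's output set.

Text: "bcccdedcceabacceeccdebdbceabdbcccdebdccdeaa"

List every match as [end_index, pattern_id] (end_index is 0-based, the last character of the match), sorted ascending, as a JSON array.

Build:
Trie (insert patterns):
  n0 'ε': b→1 c→2
  n1 'b': ·  [P0 ends]
  n2 'c': c→3
  n3 'cc': d→4
  n4 'ccd': e→5
  n5 'ccde': ·  [P1 ends]

BFS fail/out derivation:
  n1('b'): parent n0 fail=0; on 'b' 0 → fail=0;  out {0}∪∅={0}
  n2('c'): parent n0 fail=0; on 'c' 0 → fail=0;  out ∅∪∅=∅
  n3('cc'): parent n2 fail=0; on 'c' 0 → fail=2;  out ∅∪∅=∅
  n4('ccd'): parent n3 fail=2; on 'd' 2→0 → fail=0;  out ∅∪∅=∅
  n5('ccde'): parent n4 fail=0; on 'e' 0 → fail=0;  out {1}∪∅={1}

Run:
i=0 'b': node 0→1  → match P0@[0:0]
i=1 'c': node 1→2 (fail-walked)
i=2 'c': node 2→3
i=3 'c': node 3→3 (fail-walked)
i=4 'd': node 3→4
i=5 'e': node 4→5  → match P1@[2:5]
i=6 'd': node 5→0 (fail-walked)
i=7 'c': node 0→2
i=8 'c': node 2→3
i=9 'e': node 3→0 (fail-walked)
i=10 'a': node 0→0
i=11 'b': node 0→1  → match P0@[11:11]
i=12 'a': node 1→0 (fail-walked)
i=13 'c': node 0→2
i=14 'c': node 2→3
i=15 'e': node 3→0 (fail-walked)
i=16 'e': node 0→0
i=17 'c': node 0→2
i=18 'c': node 2→3
i=19 'd': node 3→4
i=20 'e': node 4→5  → match P1@[17:20]
i=21 'b': node 5→1 (fail-walked)  → match P0@[21:21]
i=22 'd': node 1→0 (fail-walked)
i=23 'b': node 0→1  → match P0@[23:23]
i=24 'c': node 1→2 (fail-walked)
i=25 'e': node 2→0 (fail-walked)
i=26 'a': node 0→0
i=27 'b': node 0→1  → match P0@[27:27]
i=28 'd': node 1→0 (fail-walked)
i=29 'b': node 0→1  → match P0@[29:29]
i=30 'c': node 1→2 (fail-walked)
i=31 'c': node 2→3
i=32 'c': node 3→3 (fail-walked)
i=33 'd': node 3→4
i=34 'e': node 4→5  → match P1@[31:34]
i=35 'b': node 5→1 (fail-walked)  → match P0@[35:35]
i=36 'd': node 1→0 (fail-walked)
i=37 'c': node 0→2
i=38 'c': node 2→3
i=39 'd': node 3→4
i=40 'e': node 4→5  → match P1@[37:40]
i=41 'a': node 5→0 (fail-walked)
i=42 'a': node 0→0

Result: [[0,0],[5,1],[11,0],[20,1],[21,0],[23,0],[27,0],[29,0],[34,1],[35,0],[40,1]]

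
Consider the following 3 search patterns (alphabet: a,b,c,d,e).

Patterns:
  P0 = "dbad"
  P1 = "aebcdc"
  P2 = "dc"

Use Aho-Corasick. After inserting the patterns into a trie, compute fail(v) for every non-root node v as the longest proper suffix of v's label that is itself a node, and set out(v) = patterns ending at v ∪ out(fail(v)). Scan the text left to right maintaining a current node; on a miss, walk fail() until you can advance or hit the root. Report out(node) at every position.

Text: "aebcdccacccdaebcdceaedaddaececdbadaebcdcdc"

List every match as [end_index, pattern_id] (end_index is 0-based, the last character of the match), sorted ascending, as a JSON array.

Build automaton:
Trie nodes:
  n0 'ε': a→5 d→1
  n1 'd': b→2 c→11
  n2 'db': a→3
  n3 'dba': d→4
  n4 'dbad': ·  ←P0
  n5 'a': e→6
  n6 'ae': b→7
  n7 'aeb': c→8
  n8 'aebc': d→9
  n9 'aebcd': c→10
  n10 'aebcdc': ·  ←P1
  n11 'dc': ·  ←P2

BFS fail/out derivation:
  n1('d'): parent n0 fail=0; on 'd' 0 → fail=0;  out ∅∪∅=∅
  n5('a'): parent n0 fail=0; on 'a' 0 → fail=0;  out ∅∪∅=∅
  n2('db'): parent n1 fail=0; on 'b' 0 → fail=0;  out ∅∪∅=∅
  n6('ae'): parent n5 fail=0; on 'e' 0 → fail=0;  out ∅∪∅=∅
  n11('dc'): parent n1 fail=0; on 'c' 0 → fail=0;  out {2}∪∅={2}
  n3('dba'): parent n2 fail=0; on 'a' 0 → fail=5;  out ∅∪∅=∅
  n7('aeb'): parent n6 fail=0; on 'b' 0 → fail=0;  out ∅∪∅=∅
  n4('dbad'): parent n3 fail=5; on 'd' 5→0 → fail=1;  out {0}∪∅={0}
  n8('aebc'): parent n7 fail=0; on 'c' 0 → fail=0;  out ∅∪∅=∅
  n9('aebcd'): parent n8 fail=0; on 'd' 0 → fail=1;  out ∅∪∅=∅
  n10('aebcdc'): parent n9 fail=1; on 'c' 1 → fail=11;  out {1}∪{2}={1,2}

Run:
[0] read 'a'  n0⇒n5
[1] read 'e'  n5⇒n6
[2] read 'b'  n6⇒n7
[3] read 'c'  n7⇒n8
[4] read 'd'  n8⇒n9
[5] read 'c'  n9⇒n10  ** P1@[0:5],P2@[4:5]
[6] read 'c'  n10⇒n0 (via fail)
[7] read 'a'  n0⇒n5
[8] read 'c'  n5⇒n0 (via fail)
[9] read 'c'  n0⇒n0
[10] read 'c'  n0⇒n0
[11] read 'd'  n0⇒n1
[12] read 'a'  n1⇒n5 (via fail)
[13] read 'e'  n5⇒n6
[14] read 'b'  n6⇒n7
[15] read 'c'  n7⇒n8
[16] read 'd'  n8⇒n9
[17] read 'c'  n9⇒n10  ** P1@[12:17],P2@[16:17]
[18] read 'e'  n10⇒n0 (via fail)
[19] read 'a'  n0⇒n5
[20] read 'e'  n5⇒n6
[21] read 'd'  n6⇒n1 (via fail)
[22] read 'a'  n1⇒n5 (via fail)
[23] read 'd'  n5⇒n1 (via fail)
[24] read 'd'  n1⇒n1 (via fail)
[25] read 'a'  n1⇒n5 (via fail)
[26] read 'e'  n5⇒n6
[27] read 'c'  n6⇒n0 (via fail)
[28] read 'e'  n0⇒n0
[29] read 'c'  n0⇒n0
[30] read 'd'  n0⇒n1
[31] read 'b'  n1⇒n2
[32] read 'a'  n2⇒n3
[33] read 'd'  n3⇒n4  ** P0@[30:33]
[34] read 'a'  n4⇒n5 (via fail)
[35] read 'e'  n5⇒n6
[36] read 'b'  n6⇒n7
[37] read 'c'  n7⇒n8
[38] read 'd'  n8⇒n9
[39] read 'c'  n9⇒n10  ** P1@[34:39],P2@[38:39]
[40] read 'd'  n10⇒n1 (via fail)
[41] read 'c'  n1⇒n11  ** P2@[40:41]

All matches (sorted): [[5,1],[5,2],[17,1],[17,2],[33,0],[39,1],[39,2],[41,2]]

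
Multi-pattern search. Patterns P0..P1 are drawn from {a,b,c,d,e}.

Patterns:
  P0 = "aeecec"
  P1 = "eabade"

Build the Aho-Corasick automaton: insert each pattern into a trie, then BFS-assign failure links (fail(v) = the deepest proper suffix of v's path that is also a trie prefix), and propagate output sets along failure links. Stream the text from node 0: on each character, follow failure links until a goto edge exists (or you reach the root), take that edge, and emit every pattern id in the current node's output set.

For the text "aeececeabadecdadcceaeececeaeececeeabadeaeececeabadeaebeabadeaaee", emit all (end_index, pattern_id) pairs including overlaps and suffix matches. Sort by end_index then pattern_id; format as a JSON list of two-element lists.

Build automaton:
Trie nodes:
  n0 'ε': a→1 e→7
  n1 'a': e→2
  n2 'ae': e→3
  n3 'aee': c→4
  n4 'aeec': e→5
  n5 'aeece': c→6
  n6 'aeecec': ·  [P0 ends]
  n7 'e': a→8
  n8 'ea': b→9
  n9 'eab': a→10
  n10 'eaba': d→11
  n11 'eabad': e→12
  n12 'eabade': ·  [P1 ends]

Failure links (BFS by depth):
  fail(1) 'a': from fail(0)=0 chase 'a': 0 ⇒ 0;  out=∅∪out(0)=∅
  fail(7) 'e': from fail(0)=0 chase 'e': 0 ⇒ 0;  out=∅∪out(0)=∅
  fail(2) 'ae': from fail(1)=0 chase 'e': 0 ⇒ 7;  out=∅∪out(7)=∅
  fail(8) 'ea': from fail(7)=0 chase 'a': 0 ⇒ 1;  out=∅∪out(1)=∅
  fail(3) 'aee': from fail(2)=7 chase 'e': 7→0 ⇒ 7;  out=∅∪out(7)=∅
  fail(9) 'eab': from fail(8)=1 chase 'b': 1→0 ⇒ 0;  out=∅∪out(0)=∅
  fail(4) 'aeec': from fail(3)=7 chase 'c': 7→0 ⇒ 0;  out=∅∪out(0)=∅
  fail(10) 'eaba': from fail(9)=0 chase 'a': 0 ⇒ 1;  out=∅∪out(1)=∅
  fail(5) 'aeece': from fail(4)=0 chase 'e': 0 ⇒ 7;  out=∅∪out(7)=∅
  fail(11) 'eabad': from fail(10)=1 chase 'd': 1→0 ⇒ 0;  out=∅∪out(0)=∅
  fail(6) 'aeecec': from fail(5)=7 chase 'c': 7→0 ⇒ 0;  out={0}∪out(0)={0}
  fail(12) 'eabade': from fail(11)=0 chase 'e': 0 ⇒ 7;  out={1}∪out(7)={1}

Run:
i=0 'a': node 0→1
i=1 'e': node 1→2
i=2 'e': node 2→3
i=3 'c': node 3→4
i=4 'e': node 4→5
i=5 'c': node 5→6  ** P0@[0:5]
i=6 'e': node 6→7 (via fail)
i=7 'a': node 7→8
i=8 'b': node 8→9
i=9 'a': node 9→10
i=10 'd': node 10→11
i=11 'e': node 11→12  ** P1@[6:11]
i=12 'c': node 12→0 (via fail)
i=13 'd': node 0→0
i=14 'a': node 0→1
i=15 'd': node 1→0 (via fail)
i=16 'c': node 0→0
i=17 'c': node 0→0
i=18 'e': node 0→7
i=19 'a': node 7→8
i=20 'e': node 8→2 (via fail)
i=21 'e': node 2→3
i=22 'c': node 3→4
i=23 'e': node 4→5
i=24 'c': node 5→6  ** P0@[19:24]
i=25 'e': node 6→7 (via fail)
i=26 'a': node 7→8
i=27 'e': node 8→2 (via fail)
i=28 'e': node 2→3
i=29 'c': node 3→4
i=30 'e': node 4→5
i=31 'c': node 5→6  ** P0@[26:31]
i=32 'e': node 6→7 (via fail)
i=33 'e': node 7→7 (via fail)
i=34 'a': node 7→8
i=35 'b': node 8→9
i=36 'a': node 9→10
i=37 'd': node 10→11
i=38 'e': node 11→12  ** P1@[33:38]
i=39 'a': node 12→8 (via fail)
i=40 'e': node 8→2 (via fail)
i=41 'e': node 2→3
i=42 'c': node 3→4
i=43 'e': node 4→5
i=44 'c': node 5→6  ** P0@[39:44]
i=45 'e': node 6→7 (via fail)
i=46 'a': node 7→8
i=47 'b': node 8→9
i=48 'a': node 9→10
i=49 'd': node 10→11
i=50 'e': node 11→12  ** P1@[45:50]
i=51 'a': node 12→8 (via fail)
i=52 'e': node 8→2 (via fail)
i=53 'b': node 2→0 (via fail)
i=54 'e': node 0→7
i=55 'a': node 7→8
i=56 'b': node 8→9
i=57 'a': node 9→10
i=58 'd': node 10→11
i=59 'e': node 11→12  ** P1@[54:59]
i=60 'a': node 12→8 (via fail)
i=61 'a': node 8→1 (via fail)
i=62 'e': node 1→2
i=63 'e': node 2→3

Result: [[5,0],[11,1],[24,0],[31,0],[38,1],[44,0],[50,1],[59,1]]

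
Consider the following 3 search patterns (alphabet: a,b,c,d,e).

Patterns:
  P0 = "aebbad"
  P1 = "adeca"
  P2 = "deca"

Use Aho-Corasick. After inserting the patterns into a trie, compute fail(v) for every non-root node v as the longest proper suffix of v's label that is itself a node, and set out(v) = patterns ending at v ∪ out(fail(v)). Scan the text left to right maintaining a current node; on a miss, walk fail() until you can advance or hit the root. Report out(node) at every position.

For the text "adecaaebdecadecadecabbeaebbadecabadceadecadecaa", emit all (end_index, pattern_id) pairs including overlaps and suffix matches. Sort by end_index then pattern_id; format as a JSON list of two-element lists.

Build:
Trie (insert patterns):
  n0 'ε': a→1 d→11
  n1 'a': d→7 e→2
  n2 'ae': b→3
  n3 'aeb': b→4
  n4 'aebb': a→5
  n5 'aebba': d→6
  n6 'aebbad': ·  ←P0
  n7 'ad': e→8
  n8 'ade': c→9
  n9 'adec': a→10
  n10 'adeca': ·  ←P1
  n11 'd': e→12
  n12 'de': c→13
  n13 'dec': a→14
  n14 'deca': ·  ←P2

BFS fail/out derivation:
  fail(1) 'a': from fail(0)=0 chase 'a': 0 ⇒ 0;  out=∅∪out(0)=∅
  fail(11) 'd': from fail(0)=0 chase 'd': 0 ⇒ 0;  out=∅∪out(0)=∅
  fail(2) 'ae': from fail(1)=0 chase 'e': 0 ⇒ 0;  out=∅∪out(0)=∅
  fail(7) 'ad': from fail(1)=0 chase 'd': 0 ⇒ 11;  out=∅∪out(11)=∅
  fail(12) 'de': from fail(11)=0 chase 'e': 0 ⇒ 0;  out=∅∪out(0)=∅
  fail(3) 'aeb': from fail(2)=0 chase 'b': 0 ⇒ 0;  out=∅∪out(0)=∅
  fail(8) 'ade': from fail(7)=11 chase 'e': 11 ⇒ 12;  out=∅∪out(12)=∅
  fail(13) 'dec': from fail(12)=0 chase 'c': 0 ⇒ 0;  out=∅∪out(0)=∅
  fail(4) 'aebb': from fail(3)=0 chase 'b': 0 ⇒ 0;  out=∅∪out(0)=∅
  fail(9) 'adec': from fail(8)=12 chase 'c': 12 ⇒ 13;  out=∅∪out(13)=∅
  fail(14) 'deca': from fail(13)=0 chase 'a': 0 ⇒ 1;  out={2}∪out(1)={2}
  fail(5) 'aebba': from fail(4)=0 chase 'a': 0 ⇒ 1;  out=∅∪out(1)=∅
  fail(10) 'adeca': from fail(9)=13 chase 'a': 13 ⇒ 14;  out={1}∪out(14)={1,2}
  fail(6) 'aebbad': from fail(5)=1 chase 'd': 1 ⇒ 7;  out={0}∪out(7)={0}

Text stream:
pos 0 'a': at 1
pos 1 'd': at 7
pos 2 'e': at 8
pos 3 'c': at 9
pos 4 'a': at 10  → match P1@[0:4],P2@[1:4]
pos 5 'a': at 1 (fail-walked)
pos 6 'e': at 2
pos 7 'b': at 3
pos 8 'd': at 11 (fail-walked)
pos 9 'e': at 12
pos 10 'c': at 13
pos 11 'a': at 14  → match P2@[8:11]
pos 12 'd': at 7 (fail-walked)
pos 13 'e': at 8
pos 14 'c': at 9
pos 15 'a': at 10  → match P1@[11:15],P2@[12:15]
pos 16 'd': at 7 (fail-walked)
pos 17 'e': at 8
pos 18 'c': at 9
pos 19 'a': at 10  → match P1@[15:19],P2@[16:19]
pos 20 'b': at 0 (fail-walked)
pos 21 'b': at 0
pos 22 'e': at 0
pos 23 'a': at 1
pos 24 'e': at 2
pos 25 'b': at 3
pos 26 'b': at 4
pos 27 'a': at 5
pos 28 'd': at 6  → match P0@[23:28]
pos 29 'e': at 8 (fail-walked)
pos 30 'c': at 9
pos 31 'a': at 10  → match P1@[27:31],P2@[28:31]
pos 32 'b': at 0 (fail-walked)
pos 33 'a': at 1
pos 34 'd': at 7
pos 35 'c': at 0 (fail-walked)
pos 36 'e': at 0
pos 37 'a': at 1
pos 38 'd': at 7
pos 39 'e': at 8
pos 40 'c': at 9
pos 41 'a': at 10  → match P1@[37:41],P2@[38:41]
pos 42 'd': at 7 (fail-walked)
pos 43 'e': at 8
pos 44 'c': at 9
pos 45 'a': at 10  → match P1@[41:45],P2@[42:45]
pos 46 'a': at 1 (fail-walked)

Result: [[4,1],[4,2],[11,2],[15,1],[15,2],[19,1],[19,2],[28,0],[31,1],[31,2],[41,1],[41,2],[45,1],[45,2]]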